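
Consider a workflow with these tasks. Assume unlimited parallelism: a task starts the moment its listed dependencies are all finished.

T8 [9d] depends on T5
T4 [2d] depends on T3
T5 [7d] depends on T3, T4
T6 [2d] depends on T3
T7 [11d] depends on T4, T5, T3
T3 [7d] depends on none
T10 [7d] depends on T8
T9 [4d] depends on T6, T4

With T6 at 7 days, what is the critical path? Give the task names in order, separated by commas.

T3, T4, T5, T8, T10

Actual critical path: T3→T4→T5→T8→T10 = 7+2+7+9+7 = 32 ⇒ 32 days.
T6 is off the critical path — its longest chain is 13 days, giving 19 of slack.
The critical path is still T3→T4→T5→T8→T10; finish is now 32 days.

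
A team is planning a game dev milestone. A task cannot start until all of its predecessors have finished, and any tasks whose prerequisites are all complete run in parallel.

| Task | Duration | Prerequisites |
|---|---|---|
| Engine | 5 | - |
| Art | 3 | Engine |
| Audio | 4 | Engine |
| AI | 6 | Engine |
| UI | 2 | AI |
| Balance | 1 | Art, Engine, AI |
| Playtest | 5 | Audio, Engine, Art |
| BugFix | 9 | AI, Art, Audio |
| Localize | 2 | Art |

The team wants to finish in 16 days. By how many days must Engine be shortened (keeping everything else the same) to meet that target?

4

Current finish: 20 days; target: 16.
Engine is on every critical path, so each day cut from Engine cuts the finish by one (this holds down to a finish of 16).
Need 20 − 16 = 4 days off Engine → Engine becomes 1 day, finish becomes 16.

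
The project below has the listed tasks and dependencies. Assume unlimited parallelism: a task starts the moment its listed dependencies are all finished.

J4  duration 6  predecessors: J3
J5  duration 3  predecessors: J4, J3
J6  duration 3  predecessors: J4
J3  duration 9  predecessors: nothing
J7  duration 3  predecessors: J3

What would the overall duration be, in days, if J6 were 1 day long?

18

Baseline: J3→J4→J6 = 9+6+3 = 18 → 18 days.
J6 lies on that path, so at 1 day the path becomes 16 days.
Now J3→J4→J5 = 9+6+3 = 18 is longest, so the finish becomes 18 days.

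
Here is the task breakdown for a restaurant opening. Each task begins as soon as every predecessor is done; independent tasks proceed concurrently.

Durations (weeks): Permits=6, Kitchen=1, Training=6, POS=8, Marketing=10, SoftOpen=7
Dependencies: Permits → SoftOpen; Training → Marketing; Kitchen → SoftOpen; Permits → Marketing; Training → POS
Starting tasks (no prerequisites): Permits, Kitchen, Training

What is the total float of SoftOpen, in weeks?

3

Permits→Marketing = 6+10 = 16 sets the makespan at 16 weeks.
The longest chain containing SoftOpen totals 13 weeks.
So SoftOpen can slip 16 − 13 = 3 weeks.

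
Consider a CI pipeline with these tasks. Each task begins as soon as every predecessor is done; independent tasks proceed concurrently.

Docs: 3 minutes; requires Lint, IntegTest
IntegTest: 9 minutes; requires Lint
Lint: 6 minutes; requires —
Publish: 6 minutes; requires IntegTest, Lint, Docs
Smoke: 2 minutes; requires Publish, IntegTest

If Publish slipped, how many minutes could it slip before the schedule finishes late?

0

Lint→IntegTest→Docs→Publish→Smoke = 6+9+3+6+2 = 26 sets the makespan at 26 minutes.
Publish finishes as early as 24 and must finish by 24.
So Publish can slip 24 − 24 = 0 minutes.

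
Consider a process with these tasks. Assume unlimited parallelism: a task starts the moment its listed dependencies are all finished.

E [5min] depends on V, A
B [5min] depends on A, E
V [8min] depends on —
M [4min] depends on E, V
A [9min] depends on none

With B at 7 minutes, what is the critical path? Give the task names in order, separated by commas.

A, E, B

As given, the longest chain is A→E→B = 9+5+5 = 19, so the finish is 19 minutes.
B is on the critical path; changing it to 7 makes that path 21 minutes.
The critical path is still A→E→B; finish is now 21 minutes.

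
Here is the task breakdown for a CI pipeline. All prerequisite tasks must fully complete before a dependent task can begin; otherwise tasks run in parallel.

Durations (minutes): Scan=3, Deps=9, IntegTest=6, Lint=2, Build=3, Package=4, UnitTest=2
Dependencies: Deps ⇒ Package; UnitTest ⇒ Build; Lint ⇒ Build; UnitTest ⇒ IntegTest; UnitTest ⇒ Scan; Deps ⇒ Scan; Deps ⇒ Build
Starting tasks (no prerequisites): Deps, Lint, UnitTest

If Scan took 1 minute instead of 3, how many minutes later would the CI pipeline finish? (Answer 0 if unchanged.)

0

The binding path is Deps→Package = 9+4 = 13; finish at 13 minutes.
The longest path through Scan is only 12 minutes, so Scan has float 1.
That remains the longest chain; total 13 minutes.
Change in finish: 13 − 13 = +0 minutes.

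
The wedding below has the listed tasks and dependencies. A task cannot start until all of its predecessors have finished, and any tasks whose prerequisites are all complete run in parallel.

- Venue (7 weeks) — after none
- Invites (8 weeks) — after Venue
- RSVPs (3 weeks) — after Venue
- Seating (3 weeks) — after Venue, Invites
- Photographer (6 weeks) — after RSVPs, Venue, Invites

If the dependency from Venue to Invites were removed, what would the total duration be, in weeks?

With the dependency in place, Venue→Invites→Photographer = 7+8+6 = 21 sets the finish at 21 weeks.
Without Venue→Invites, Invites's earliest start moves from 7 to 0.
After: Venue→RSVPs→Photographer = 7+3+6 = 16 → 16 weeks.

16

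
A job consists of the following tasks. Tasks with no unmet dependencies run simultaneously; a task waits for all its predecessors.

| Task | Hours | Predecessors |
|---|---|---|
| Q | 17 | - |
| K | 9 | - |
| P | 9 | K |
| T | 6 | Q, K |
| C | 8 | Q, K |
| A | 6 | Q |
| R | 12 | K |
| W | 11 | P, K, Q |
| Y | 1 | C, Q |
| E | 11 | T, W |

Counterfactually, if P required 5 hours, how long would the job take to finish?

39

Actual critical path: K→P→W→E = 9+9+11+11 = 40 ⇒ 40 hours.
P is on the critical path; changing it to 5 makes that path 36 hours.
Now Q→W→E = 17+11+11 = 39 is longest, so the finish becomes 39 hours.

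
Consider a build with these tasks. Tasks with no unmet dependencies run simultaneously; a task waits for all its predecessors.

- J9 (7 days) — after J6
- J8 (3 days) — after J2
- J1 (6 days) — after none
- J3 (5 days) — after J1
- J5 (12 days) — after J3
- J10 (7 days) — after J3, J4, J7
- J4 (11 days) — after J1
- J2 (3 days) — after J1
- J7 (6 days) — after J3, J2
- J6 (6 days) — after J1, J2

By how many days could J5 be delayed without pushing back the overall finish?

The longest chain is J1→J3→J7→J10 = 6+5+6+7 = 24; overall finish 24 days.
The longest chain containing J5 totals 23 days.
So J5 can slip 24 − 23 = 1 day.

1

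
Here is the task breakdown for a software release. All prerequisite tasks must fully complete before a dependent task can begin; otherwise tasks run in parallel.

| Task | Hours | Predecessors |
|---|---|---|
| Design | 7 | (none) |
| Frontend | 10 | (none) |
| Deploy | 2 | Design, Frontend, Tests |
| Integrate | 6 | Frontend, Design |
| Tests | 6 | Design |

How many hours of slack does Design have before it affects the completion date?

The longest chain is Frontend→Integrate = 10+6 = 16; overall finish 16 hours.
Design finishes as early as 7 and must finish by 8.
Slack of Design = 1 − 0 = 1 hour.

1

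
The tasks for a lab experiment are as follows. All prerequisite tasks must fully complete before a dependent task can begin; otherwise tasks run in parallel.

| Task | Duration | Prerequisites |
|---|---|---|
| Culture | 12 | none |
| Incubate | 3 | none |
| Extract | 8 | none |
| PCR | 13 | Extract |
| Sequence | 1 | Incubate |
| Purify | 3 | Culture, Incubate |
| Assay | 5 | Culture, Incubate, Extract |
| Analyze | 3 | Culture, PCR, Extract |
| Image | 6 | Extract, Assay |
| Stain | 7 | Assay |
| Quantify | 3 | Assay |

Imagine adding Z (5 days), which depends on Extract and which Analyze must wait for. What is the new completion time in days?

24

Originally the lab experiment takes 24 days.
With Z inserted, Analyze now waits for max(Culture, PCR, Extract, Z).
New critical path: Culture→Assay→Stain = 12+5+7 = 24 ⇒ 24 days.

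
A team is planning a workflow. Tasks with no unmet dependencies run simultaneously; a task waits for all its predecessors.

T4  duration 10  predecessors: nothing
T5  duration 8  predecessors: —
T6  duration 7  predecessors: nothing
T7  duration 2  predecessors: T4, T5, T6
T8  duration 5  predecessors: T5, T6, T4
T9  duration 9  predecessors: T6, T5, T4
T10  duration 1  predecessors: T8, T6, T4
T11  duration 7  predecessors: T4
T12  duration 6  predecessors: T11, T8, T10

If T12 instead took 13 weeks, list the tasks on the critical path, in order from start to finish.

T4, T11, T12

Baseline: T4→T11→T12 = 10+7+6 = 23 → 23 weeks.
T12 lies on that path, so at 13 weeks the path becomes 30 weeks.
That remains the longest chain; total 30 weeks.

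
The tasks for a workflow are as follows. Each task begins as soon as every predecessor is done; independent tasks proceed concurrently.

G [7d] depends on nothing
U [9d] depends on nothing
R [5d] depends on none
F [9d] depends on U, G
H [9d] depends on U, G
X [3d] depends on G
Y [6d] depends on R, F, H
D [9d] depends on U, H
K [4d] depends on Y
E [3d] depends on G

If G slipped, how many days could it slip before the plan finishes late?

U→F→Y→K = 9+9+6+4 = 28 sets the makespan at 28 days.
The longest chain containing G totals 26 days.
Slack of G = 2 − 0 = 2 days.

2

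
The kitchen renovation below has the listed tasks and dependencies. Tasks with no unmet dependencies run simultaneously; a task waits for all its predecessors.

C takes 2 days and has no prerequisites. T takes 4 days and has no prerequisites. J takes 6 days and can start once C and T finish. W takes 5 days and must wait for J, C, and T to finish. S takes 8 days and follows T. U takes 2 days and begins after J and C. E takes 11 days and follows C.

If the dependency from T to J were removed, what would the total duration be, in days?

13

Original critical path: T→J→W = 4+6+5 = 15 ⇒ 15 days.
Without T→J, J's earliest start moves from 4 to 2.
After: C→J→W = 2+6+5 = 13 → 13 days.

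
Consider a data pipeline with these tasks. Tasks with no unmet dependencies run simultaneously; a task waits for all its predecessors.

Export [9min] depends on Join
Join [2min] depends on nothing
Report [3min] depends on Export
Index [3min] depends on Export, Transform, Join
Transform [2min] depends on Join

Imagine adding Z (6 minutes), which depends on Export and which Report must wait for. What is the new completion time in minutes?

Originally the job takes 14 minutes.
With Z inserted, Report now waits for max(Export, Z).
New critical path: Join→Export→Z→Report = 2+9+6+3 = 20 ⇒ 20 minutes.

20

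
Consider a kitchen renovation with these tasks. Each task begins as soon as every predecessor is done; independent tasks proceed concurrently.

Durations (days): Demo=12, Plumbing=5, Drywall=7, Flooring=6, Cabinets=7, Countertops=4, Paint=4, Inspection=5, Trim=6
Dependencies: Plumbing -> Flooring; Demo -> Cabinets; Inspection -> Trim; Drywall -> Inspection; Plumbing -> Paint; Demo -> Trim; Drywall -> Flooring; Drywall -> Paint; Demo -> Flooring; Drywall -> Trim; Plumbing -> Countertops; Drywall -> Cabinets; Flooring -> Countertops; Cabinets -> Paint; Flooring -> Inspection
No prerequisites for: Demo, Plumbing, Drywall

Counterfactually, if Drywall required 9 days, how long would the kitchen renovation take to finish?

Baseline: Demo→Flooring→Inspection→Trim = 12+6+5+6 = 29 → 29 days.
Drywall is off the critical path — its longest chain is 24 days, giving 5 of slack.
No other chain overtakes it, so the finish is 29 days.

29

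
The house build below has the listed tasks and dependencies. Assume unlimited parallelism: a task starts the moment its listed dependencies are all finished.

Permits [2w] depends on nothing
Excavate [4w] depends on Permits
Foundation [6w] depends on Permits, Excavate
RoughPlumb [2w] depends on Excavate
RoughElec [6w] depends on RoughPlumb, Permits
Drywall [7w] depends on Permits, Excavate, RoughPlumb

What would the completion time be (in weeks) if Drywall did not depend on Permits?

Original critical path: Permits→Excavate→RoughPlumb→Drywall = 2+4+2+7 = 15 ⇒ 15 weeks.
Dropping Permits→Drywall doesn't change Drywall's earliest start (8); another predecessor still binds.
The longest chain is now Permits→Excavate→RoughPlumb→Drywall = 2+4+2+7 = 15, so the job takes 15 weeks.

15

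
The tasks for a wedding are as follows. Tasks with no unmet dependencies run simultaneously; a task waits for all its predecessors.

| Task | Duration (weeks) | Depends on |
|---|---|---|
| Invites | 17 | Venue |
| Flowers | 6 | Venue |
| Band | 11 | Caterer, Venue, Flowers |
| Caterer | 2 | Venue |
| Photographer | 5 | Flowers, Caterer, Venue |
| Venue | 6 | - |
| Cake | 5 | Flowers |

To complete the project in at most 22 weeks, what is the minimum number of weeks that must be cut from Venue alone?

Current finish: 23 weeks; target: 22.
Venue is on every critical path, so each week cut from Venue cuts the finish by one (this holds down to a finish of 18).
Need 23 − 22 = 1 week off Venue → Venue becomes 5 weeks, finish becomes 22.

1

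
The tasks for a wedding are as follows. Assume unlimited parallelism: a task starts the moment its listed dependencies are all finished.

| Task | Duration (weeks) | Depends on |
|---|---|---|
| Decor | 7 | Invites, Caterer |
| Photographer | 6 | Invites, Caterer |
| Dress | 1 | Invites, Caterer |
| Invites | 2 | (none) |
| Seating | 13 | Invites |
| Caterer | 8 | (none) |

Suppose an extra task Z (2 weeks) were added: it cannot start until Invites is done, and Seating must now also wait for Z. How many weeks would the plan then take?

Originally the plan takes 15 weeks.
With Z inserted, Seating now waits for max(Invites, Z).
New critical path: Invites→Z→Seating = 2+2+13 = 17 ⇒ 17 weeks.

17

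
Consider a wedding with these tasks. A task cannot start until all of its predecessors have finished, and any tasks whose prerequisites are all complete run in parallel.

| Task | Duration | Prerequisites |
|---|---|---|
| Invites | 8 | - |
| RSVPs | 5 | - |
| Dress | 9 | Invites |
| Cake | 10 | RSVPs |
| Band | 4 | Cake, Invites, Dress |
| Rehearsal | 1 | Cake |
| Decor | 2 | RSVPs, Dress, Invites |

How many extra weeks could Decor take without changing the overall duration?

Critical path: Invites→Dress→Band = 8+9+4 = 21, so the finish is 21 weeks.
Decor finishes as early as 19 and must finish by 21.
So Decor can slip 21 − 19 = 2 weeks.

2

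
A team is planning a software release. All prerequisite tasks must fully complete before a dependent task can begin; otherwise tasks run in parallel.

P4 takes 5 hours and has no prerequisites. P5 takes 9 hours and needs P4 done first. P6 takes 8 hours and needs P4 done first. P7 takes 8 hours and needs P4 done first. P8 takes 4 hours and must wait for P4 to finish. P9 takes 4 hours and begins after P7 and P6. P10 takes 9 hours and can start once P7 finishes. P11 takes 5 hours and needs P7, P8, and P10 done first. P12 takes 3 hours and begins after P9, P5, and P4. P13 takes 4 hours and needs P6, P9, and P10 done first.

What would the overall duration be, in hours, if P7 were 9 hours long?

The binding path is P4→P7→P10→P11 = 5+8+9+5 = 27; finish at 27 hours.
P7 is on the critical path; changing it to 9 makes that path 28 hours.
That remains the longest chain; total 28 hours.

28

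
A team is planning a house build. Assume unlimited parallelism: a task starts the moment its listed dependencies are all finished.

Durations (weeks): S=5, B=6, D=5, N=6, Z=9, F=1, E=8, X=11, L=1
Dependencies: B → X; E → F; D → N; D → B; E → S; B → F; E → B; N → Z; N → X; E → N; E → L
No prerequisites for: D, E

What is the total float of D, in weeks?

Critical path: E→N→X = 8+6+11 = 25, so the finish is 25 weeks.
Longest path through D: 22 weeks (earliest finish 5, latest finish 8).
Slack of D = 3 − 0 = 3 weeks.

3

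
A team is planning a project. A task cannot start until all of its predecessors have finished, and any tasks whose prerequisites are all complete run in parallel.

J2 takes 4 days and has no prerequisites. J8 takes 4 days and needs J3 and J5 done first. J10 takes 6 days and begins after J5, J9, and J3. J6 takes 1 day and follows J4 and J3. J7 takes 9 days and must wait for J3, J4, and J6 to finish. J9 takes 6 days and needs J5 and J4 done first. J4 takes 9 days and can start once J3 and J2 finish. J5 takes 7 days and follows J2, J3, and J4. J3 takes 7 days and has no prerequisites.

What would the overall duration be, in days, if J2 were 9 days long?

37

The binding path is J3→J4→J5→J9→J10 = 7+9+7+6+6 = 35; finish at 35 days.
The longest path through J2 is only 32 days, so J2 has float 3.
New critical path: J2→J4→J5→J9→J10 = 9+9+7+6+6 = 37 ⇒ 37 days.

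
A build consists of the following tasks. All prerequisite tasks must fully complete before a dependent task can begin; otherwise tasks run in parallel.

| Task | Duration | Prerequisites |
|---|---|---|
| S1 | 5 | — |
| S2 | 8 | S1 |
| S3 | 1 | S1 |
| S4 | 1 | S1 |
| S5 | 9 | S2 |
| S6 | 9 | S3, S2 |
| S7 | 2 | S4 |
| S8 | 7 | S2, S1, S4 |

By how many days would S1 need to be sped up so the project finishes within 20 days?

Current finish: 22 days; target: 20.
S1 is on every critical path, so each day cut from S1 cuts the finish by one (this holds down to a finish of 18).
Need 22 − 20 = 2 days off S1 → S1 becomes 3 days, finish becomes 20.

2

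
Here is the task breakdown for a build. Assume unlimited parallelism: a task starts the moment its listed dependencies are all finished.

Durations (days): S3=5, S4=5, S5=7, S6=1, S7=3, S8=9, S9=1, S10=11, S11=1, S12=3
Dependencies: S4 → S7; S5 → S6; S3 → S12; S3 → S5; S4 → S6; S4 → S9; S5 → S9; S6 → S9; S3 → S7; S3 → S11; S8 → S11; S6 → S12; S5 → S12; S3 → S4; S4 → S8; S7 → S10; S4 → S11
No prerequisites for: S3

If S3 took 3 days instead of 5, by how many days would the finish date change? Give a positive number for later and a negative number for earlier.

-2

Baseline: S3→S4→S7→S10 = 5+5+3+11 = 24 → 24 days.
S3 lies on that path, so at 3 days the path becomes 22 days.
No other chain overtakes it, so the finish is 22 days.
Change in finish: 22 − 24 = -2 days.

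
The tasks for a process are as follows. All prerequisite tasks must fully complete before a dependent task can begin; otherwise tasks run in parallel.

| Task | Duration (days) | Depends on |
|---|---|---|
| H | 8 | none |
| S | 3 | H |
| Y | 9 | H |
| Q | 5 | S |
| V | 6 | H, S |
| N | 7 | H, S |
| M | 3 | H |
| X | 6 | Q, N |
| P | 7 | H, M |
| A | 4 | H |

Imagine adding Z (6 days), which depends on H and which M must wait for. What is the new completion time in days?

Originally the plan takes 24 days.
With Z inserted, M now waits for max(H, Z).
New critical path: H→Z→M→P = 8+6+3+7 = 24 ⇒ 24 days.

24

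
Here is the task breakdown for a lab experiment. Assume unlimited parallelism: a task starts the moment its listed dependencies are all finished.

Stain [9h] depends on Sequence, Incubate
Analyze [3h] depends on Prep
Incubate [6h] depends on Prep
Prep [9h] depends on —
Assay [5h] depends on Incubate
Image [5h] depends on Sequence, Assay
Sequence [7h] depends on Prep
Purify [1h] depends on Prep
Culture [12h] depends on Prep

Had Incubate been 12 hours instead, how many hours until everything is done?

Baseline: Prep→Incubate→Assay→Image = 9+6+5+5 = 25 → 25 hours.
Incubate lies on that path, so at 12 hours the path becomes 31 hours.
That remains the longest chain; total 31 hours.

31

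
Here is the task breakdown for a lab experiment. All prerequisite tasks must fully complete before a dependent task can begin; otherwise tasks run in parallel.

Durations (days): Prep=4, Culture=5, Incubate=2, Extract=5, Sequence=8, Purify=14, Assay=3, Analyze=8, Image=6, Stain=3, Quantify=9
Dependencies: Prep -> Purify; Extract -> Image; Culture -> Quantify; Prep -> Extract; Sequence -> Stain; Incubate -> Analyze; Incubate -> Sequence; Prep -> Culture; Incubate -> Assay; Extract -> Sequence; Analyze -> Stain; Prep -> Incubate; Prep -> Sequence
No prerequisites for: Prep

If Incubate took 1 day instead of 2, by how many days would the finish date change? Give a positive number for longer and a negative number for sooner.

The binding path is Prep→Extract→Sequence→Stain = 4+5+8+3 = 20; finish at 20 days.
The longest path through Incubate is only 17 days, so Incubate has float 3.
No other chain overtakes it, so the finish is 20 days.
Change in finish: 20 − 20 = +0 days.

0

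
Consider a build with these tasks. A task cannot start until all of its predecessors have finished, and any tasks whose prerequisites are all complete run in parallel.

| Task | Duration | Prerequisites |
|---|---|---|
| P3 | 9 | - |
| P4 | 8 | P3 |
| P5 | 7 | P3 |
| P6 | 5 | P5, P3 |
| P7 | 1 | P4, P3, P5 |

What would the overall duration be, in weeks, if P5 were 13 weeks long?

Baseline: P3→P5→P6 = 9+7+5 = 21 → 21 weeks.
Since P5 is critical, the +6 change carries straight to that chain (now 27 weeks).
The critical path is still P3→P5→P6; finish is now 27 weeks.

27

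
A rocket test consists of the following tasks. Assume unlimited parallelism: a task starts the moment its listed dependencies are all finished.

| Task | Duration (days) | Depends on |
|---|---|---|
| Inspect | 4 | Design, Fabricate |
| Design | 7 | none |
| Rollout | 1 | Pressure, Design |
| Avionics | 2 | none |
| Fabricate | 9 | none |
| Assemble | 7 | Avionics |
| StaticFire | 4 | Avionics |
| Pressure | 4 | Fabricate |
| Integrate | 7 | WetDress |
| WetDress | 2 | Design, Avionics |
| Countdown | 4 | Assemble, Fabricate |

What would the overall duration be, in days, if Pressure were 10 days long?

Baseline: Design→WetDress→Integrate = 7+2+7 = 16 → 16 days.
The longest path through Pressure is only 14 days, so Pressure has float 2.
Now Fabricate→Pressure→Rollout = 9+10+1 = 20 is longest, so the finish becomes 20 days.

20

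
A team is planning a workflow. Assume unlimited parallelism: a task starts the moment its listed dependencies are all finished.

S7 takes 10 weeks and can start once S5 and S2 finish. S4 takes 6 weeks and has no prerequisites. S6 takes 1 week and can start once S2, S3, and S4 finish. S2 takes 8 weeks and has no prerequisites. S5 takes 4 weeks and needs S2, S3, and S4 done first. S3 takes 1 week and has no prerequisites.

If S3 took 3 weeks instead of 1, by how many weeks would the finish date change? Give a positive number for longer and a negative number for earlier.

0

As given, the longest chain is S2→S5→S7 = 8+4+10 = 22, so the finish is 22 weeks.
The longest path through S3 is only 15 weeks, so S3 has float 7.
That remains the longest chain; total 22 weeks.
Change in finish: 22 − 22 = +0 weeks.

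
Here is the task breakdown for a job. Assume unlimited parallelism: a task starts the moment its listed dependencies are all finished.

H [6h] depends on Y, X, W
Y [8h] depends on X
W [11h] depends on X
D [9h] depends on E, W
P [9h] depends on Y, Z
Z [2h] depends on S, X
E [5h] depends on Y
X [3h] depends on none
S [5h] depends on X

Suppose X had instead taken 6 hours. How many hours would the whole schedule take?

Baseline: X→Y→E→D = 3+8+5+9 = 25 → 25 hours.
X is on the critical path; changing it to 6 makes that path 28 hours.
No other chain overtakes it, so the finish is 28 hours.

28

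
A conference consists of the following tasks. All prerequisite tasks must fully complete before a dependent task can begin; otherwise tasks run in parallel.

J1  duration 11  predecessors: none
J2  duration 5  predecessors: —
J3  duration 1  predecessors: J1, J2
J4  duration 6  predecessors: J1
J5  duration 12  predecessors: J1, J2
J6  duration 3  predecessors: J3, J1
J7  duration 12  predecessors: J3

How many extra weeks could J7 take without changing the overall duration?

0

J1→J3→J7 = 11+1+12 = 24 sets the makespan at 24 weeks.
The longest chain containing J7 totals 24 weeks.
So J7 can slip 24 − 24 = 0 weeks.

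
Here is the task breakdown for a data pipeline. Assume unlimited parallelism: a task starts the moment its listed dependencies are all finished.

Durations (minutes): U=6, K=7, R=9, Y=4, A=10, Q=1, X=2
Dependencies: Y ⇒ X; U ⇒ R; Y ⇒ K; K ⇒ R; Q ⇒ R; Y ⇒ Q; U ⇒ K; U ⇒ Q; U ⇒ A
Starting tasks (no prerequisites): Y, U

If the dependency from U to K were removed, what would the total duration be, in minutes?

With the dependency in place, U→K→R = 6+7+9 = 22 sets the finish at 22 minutes.
Without U→K, K's earliest start moves from 6 to 4.
After: Y→K→R = 4+7+9 = 20 → 20 minutes.

20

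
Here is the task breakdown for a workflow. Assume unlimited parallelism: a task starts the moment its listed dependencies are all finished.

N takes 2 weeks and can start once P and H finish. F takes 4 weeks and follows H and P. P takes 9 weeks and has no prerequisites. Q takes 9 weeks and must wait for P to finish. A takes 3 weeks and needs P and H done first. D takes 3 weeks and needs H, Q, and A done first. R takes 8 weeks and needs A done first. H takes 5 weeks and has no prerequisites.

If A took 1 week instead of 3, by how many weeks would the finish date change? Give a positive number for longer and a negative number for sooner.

Critical path before the change: P→Q→D = 9+9+3 = 21 giving 21 weeks.
The longest path through A is only 20 weeks, so A has float 1.
The critical path is still P→Q→D; finish is now 21 weeks.
Change in finish: 21 − 21 = +0 weeks.

0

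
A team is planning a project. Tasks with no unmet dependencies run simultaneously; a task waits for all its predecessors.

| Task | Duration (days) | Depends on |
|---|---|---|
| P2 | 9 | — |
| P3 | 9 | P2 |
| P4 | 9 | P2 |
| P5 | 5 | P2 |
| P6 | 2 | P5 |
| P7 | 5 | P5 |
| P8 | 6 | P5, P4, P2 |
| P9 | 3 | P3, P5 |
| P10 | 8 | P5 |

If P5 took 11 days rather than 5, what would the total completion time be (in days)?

Critical path before the change: P2→P4→P8 = 9+9+6 = 24 giving 24 days.
P5 is off the critical path — its longest chain is 22 days, giving 2 of slack.
Now P2→P5→P10 = 9+11+8 = 28 is longest, so the finish becomes 28 days.

28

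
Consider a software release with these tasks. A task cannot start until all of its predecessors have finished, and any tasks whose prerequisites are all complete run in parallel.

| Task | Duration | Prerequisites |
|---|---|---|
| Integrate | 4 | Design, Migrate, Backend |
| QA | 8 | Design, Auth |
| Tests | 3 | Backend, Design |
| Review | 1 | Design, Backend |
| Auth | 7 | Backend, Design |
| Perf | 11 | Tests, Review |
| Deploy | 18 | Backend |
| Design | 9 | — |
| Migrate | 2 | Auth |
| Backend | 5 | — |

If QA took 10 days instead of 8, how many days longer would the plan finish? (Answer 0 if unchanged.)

As given, the longest chain is Design→Auth→QA = 9+7+8 = 24, so the finish is 24 days.
QA is on the critical path; changing it to 10 makes that path 26 days.
That remains the longest chain; total 26 days.
Change in finish: 26 − 24 = +2 days.

2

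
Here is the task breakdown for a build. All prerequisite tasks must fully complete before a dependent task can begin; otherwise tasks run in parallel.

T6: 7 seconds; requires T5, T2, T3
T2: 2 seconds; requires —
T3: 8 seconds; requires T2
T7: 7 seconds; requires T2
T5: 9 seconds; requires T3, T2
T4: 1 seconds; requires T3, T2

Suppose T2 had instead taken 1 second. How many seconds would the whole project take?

25

Baseline: T2→T3→T5→T6 = 2+8+9+7 = 26 → 26 seconds.
T2 is on the critical path; changing it to 1 makes that path 25 seconds.
No other chain overtakes it, so the finish is 25 seconds.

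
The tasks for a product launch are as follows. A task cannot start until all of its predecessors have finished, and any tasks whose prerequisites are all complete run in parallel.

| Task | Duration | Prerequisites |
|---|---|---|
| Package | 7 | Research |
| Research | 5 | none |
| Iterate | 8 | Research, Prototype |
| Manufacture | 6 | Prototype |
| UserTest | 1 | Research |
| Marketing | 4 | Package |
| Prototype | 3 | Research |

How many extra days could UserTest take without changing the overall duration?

10

The longest chain is Research→Prototype→Iterate = 5+3+8 = 16; overall finish 16 days.
The longest chain containing UserTest totals 6 days.
Float = 16 − 6 = 10.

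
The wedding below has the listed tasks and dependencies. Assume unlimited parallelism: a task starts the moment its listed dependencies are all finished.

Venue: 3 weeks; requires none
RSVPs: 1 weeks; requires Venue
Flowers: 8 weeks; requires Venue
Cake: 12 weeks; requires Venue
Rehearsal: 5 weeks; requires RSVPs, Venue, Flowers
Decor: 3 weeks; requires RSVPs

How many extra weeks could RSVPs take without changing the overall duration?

Venue→Flowers→Rehearsal = 3+8+5 = 16 sets the makespan at 16 weeks.
Longest path through RSVPs: 9 weeks (earliest finish 4, latest finish 11).
Slack of RSVPs = 10 − 3 = 7 weeks.

7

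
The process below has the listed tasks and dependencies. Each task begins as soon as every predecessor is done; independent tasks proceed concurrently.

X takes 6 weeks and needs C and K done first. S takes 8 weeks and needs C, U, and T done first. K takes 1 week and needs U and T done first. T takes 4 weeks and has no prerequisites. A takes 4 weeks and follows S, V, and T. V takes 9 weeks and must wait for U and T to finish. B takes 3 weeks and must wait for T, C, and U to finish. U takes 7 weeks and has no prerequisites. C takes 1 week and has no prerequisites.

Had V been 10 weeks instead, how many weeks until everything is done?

As given, the longest chain is U→V→A = 7+9+4 = 20, so the finish is 20 weeks.
V is on the critical path; changing it to 10 makes that path 21 weeks.
The critical path is still U→V→A; finish is now 21 weeks.

21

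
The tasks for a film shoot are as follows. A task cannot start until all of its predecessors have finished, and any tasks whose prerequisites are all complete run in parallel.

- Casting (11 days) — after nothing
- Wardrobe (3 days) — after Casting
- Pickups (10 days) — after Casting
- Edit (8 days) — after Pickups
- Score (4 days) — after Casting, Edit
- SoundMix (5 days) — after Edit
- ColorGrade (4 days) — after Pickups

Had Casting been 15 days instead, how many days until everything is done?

38

Actual critical path: Casting→Pickups→Edit→SoundMix = 11+10+8+5 = 34 ⇒ 34 days.
Since Casting is critical, the +4 change carries straight to that chain (now 38 days).
The critical path is still Casting→Pickups→Edit→SoundMix; finish is now 38 days.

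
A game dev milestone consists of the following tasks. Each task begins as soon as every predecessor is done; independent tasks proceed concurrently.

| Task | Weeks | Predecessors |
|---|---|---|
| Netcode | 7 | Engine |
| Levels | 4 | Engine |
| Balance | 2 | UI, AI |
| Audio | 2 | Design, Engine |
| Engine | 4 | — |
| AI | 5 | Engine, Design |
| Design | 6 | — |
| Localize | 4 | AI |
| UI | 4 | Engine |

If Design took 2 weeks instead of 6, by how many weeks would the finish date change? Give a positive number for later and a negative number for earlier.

-2

Critical path before the change: Design→AI→Localize = 6+5+4 = 15 giving 15 weeks.
Since Design is critical, the -4 change carries straight to that chain (now 11 weeks).
New critical path: Engine→AI→Localize = 4+5+4 = 13 ⇒ 13 weeks.
Change in finish: 13 − 15 = -2 weeks.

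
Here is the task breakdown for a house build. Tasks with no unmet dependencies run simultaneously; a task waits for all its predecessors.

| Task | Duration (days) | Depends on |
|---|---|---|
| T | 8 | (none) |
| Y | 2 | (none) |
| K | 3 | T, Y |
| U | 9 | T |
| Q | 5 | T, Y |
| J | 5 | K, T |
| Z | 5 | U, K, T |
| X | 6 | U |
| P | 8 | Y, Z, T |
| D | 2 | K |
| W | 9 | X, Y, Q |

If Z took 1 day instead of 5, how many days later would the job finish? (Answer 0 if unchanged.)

0

Baseline: T→U→X→W = 8+9+6+9 = 32 → 32 days.
Z has 2 days of float (longest path through it is 30).
No other chain overtakes it, so the finish is 32 days.
Change in finish: 32 − 32 = +0 days.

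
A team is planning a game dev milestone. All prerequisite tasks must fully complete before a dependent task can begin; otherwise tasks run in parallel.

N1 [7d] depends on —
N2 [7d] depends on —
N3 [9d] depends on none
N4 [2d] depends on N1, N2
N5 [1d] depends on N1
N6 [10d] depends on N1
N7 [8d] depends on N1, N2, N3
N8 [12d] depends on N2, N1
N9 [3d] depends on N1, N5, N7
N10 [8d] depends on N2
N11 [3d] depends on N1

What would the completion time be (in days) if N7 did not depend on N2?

With the dependency in place, N3→N7→N9 = 9+8+3 = 20 sets the finish at 20 days.
Dropping N2→N7 doesn't change N7's earliest start (9); another predecessor still binds.
New critical path: N3→N7→N9 = 9+8+3 = 20 ⇒ 20 days.

20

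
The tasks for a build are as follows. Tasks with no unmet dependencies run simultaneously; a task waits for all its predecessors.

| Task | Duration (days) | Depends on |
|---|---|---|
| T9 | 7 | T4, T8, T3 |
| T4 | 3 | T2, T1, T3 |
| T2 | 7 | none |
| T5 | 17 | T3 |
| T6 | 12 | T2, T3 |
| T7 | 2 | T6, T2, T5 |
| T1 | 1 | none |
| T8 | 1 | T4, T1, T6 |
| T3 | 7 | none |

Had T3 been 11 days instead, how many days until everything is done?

Baseline: T3→T6→T8→T9 = 7+12+1+7 = 27 → 27 days.
Since T3 is critical, the +4 change carries straight to that chain (now 31 days).
No other chain overtakes it, so the finish is 31 days.

31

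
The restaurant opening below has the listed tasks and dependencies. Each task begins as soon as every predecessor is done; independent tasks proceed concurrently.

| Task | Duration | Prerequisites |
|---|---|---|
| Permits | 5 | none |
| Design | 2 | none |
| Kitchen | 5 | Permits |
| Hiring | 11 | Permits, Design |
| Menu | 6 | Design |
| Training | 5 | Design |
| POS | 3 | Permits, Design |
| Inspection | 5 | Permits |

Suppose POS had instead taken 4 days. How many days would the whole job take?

16

As given, the longest chain is Permits→Hiring = 5+11 = 16, so the finish is 16 days.
POS is off the critical path — its longest chain is 8 days, giving 8 of slack.
The critical path is still Permits→Hiring; finish is now 16 days.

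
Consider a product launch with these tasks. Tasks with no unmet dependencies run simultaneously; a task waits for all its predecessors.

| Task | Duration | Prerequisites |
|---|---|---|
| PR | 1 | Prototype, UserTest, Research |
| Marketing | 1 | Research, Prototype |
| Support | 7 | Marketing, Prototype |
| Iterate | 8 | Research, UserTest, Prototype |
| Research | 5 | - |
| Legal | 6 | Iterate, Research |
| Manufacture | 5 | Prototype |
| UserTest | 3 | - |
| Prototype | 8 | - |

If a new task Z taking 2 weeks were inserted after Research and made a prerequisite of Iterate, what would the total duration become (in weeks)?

22

Originally the schedule takes 22 weeks.
With Z inserted, Iterate now waits for max(Research, UserTest, Prototype, Z).
New critical path: Prototype→Iterate→Legal = 8+8+6 = 22 ⇒ 22 weeks.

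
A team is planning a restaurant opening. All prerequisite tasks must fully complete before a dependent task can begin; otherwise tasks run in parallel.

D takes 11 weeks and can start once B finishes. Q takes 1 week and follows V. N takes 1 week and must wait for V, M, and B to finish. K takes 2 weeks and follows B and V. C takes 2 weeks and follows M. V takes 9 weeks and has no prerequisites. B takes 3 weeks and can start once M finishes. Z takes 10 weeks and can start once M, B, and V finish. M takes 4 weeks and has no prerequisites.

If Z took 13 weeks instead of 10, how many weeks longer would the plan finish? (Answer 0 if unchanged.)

3

As given, the longest chain is V→Z = 9+10 = 19, so the finish is 19 weeks.
Z is on the critical path; changing it to 13 makes that path 22 weeks.
The critical path is still V→Z; finish is now 22 weeks.
Change in finish: 22 − 19 = +3 weeks.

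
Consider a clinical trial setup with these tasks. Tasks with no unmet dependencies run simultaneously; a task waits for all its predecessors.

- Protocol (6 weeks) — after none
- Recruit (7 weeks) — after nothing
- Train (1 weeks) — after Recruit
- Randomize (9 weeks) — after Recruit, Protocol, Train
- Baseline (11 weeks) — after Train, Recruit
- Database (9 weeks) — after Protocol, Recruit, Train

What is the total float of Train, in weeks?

0

The longest chain is Recruit→Train→Baseline = 7+1+11 = 19; overall finish 19 weeks.
The longest chain containing Train totals 19 weeks.
Slack of Train = 7 − 7 = 0 weeks.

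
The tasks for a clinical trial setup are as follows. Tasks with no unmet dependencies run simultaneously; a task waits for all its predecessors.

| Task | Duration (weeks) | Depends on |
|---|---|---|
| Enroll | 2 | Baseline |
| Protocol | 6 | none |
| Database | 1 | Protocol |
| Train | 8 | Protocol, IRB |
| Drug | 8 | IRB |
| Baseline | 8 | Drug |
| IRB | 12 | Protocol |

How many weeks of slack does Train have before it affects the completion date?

10

Critical path: Protocol→IRB→Drug→Baseline→Enroll = 6+12+8+8+2 = 36, so the finish is 36 weeks.
Longest path through Train: 26 weeks (earliest finish 26, latest finish 36).
So Train can slip 36 − 26 = 10 weeks.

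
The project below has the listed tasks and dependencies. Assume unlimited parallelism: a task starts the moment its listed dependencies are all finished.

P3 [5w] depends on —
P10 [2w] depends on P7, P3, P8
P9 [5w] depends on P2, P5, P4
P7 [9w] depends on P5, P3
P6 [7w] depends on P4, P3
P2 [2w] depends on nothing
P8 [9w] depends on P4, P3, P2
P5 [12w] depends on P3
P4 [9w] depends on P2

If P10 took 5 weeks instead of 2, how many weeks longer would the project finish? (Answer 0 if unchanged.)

3

Critical path before the change: P3→P5→P7→P10 = 5+12+9+2 = 28 giving 28 weeks.
Since P10 is critical, the +3 change carries straight to that chain (now 31 weeks).
No other chain overtakes it, so the finish is 31 weeks.
Change in finish: 31 − 28 = +3 weeks.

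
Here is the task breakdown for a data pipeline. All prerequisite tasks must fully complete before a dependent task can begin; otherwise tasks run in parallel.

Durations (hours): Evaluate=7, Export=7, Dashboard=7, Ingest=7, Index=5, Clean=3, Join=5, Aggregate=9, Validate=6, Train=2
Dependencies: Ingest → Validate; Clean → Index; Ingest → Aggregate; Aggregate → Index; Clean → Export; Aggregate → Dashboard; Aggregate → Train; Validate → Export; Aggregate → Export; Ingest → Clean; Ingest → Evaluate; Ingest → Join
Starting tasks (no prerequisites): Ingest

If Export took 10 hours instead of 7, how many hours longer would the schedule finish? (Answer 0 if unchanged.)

3

As given, the longest chain is Ingest→Aggregate→Export = 7+9+7 = 23, so the finish is 23 hours.
Export lies on that path, so at 10 hours the path becomes 26 hours.
No other chain overtakes it, so the finish is 26 hours.
Change in finish: 26 − 23 = +3 hours.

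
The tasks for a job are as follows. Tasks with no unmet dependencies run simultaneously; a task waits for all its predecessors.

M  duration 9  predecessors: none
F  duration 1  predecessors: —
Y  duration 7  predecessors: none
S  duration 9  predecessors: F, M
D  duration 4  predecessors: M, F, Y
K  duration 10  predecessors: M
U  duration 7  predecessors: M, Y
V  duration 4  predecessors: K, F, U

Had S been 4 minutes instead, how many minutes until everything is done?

Critical path before the change: M→K→V = 9+10+4 = 23 giving 23 minutes.
The longest path through S is only 18 minutes, so S has float 5.
That remains the longest chain; total 23 minutes.

23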